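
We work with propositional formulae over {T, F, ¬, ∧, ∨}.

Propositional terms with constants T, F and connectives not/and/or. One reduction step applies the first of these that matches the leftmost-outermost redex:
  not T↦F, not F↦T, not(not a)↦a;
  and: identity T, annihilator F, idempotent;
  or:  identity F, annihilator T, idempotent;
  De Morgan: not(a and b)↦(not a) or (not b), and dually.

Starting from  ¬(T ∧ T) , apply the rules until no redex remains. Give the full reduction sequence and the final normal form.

  start: ¬(T ∧ T)
  →1  ¬T ∨ ¬T
  →2  ¬T
  →3  F

Answer: normal form = F  (in 3 steps)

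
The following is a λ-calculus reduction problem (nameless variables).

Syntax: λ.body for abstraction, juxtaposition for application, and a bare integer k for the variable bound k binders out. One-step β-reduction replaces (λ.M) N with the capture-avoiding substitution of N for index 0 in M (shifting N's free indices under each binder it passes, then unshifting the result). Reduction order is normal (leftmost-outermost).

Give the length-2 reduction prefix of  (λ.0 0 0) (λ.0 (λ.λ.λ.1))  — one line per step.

  start: (λ.0 0 0) (λ.0 (λ.λ.λ.1))
  →1  (λ.0 (λ.λ.λ.1)) (λ.0 (λ.λ.λ.1)) (λ.0 (λ.λ.λ.1))
  →2  (λ.0 (λ.λ.λ.1)) (λ.λ.λ.1) (λ.0 (λ.λ.λ.1))

Answer: after 2 steps: (λ.0 (λ.λ.λ.1)) (λ.λ.λ.1) (λ.0 (λ.λ.λ.1))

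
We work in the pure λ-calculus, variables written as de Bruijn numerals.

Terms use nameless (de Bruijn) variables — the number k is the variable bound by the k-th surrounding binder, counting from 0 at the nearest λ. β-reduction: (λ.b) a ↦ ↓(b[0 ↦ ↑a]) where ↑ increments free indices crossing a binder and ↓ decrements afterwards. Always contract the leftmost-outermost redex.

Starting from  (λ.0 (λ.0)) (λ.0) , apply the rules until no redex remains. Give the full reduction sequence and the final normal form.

  start: (λ.0 (λ.0)) (λ.0)
  →1  (λ.0) (λ.0)
  →2  λ.0

Answer: normal form = λ.0  (in 2 steps)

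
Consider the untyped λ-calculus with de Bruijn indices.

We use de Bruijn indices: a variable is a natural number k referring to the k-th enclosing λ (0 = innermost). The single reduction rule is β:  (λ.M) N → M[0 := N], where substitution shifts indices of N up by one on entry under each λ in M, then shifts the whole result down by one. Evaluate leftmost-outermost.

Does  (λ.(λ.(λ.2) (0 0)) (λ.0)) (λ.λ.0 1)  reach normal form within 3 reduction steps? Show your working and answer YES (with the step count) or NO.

  start: (λ.(λ.(λ.2) (0 0)) (λ.0)) (λ.λ.0 1)
  →1  (λ.(λ.λ.λ.0 1) (0 0)) (λ.0)
  →2  (λ.λ.λ.0 1) ((λ.0) (λ.0))
  →3  λ.λ.0 1

Answer: YES — reaches normal form λ.λ.0 1 in 3 ≤ 3 steps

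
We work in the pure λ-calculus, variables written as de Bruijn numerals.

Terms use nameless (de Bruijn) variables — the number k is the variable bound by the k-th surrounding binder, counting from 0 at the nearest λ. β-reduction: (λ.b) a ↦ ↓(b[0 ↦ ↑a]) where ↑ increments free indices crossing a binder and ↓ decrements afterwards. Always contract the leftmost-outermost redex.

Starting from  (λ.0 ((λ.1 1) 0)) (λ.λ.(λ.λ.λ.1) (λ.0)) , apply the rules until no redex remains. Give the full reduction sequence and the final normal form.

Answer: normal form = λ.λ.λ.1  (in 3 steps)

Reduction:
  start: (λ.0 ((λ.1 1) 0)) (λ.λ.(λ.λ.λ.1) (λ.0))
  step 1: (λ.λ.(λ.λ.λ.1) (λ.0)) ((λ.(λ.λ.(λ.λ.λ.1) (λ.0)) (λ.λ.(λ.λ.λ.1) (λ.0))) (λ.λ.(λ.λ.λ.1) (λ.0)))
  step 2: λ.(λ.λ.λ.1) (λ.0)
  step 3: λ.λ.λ.1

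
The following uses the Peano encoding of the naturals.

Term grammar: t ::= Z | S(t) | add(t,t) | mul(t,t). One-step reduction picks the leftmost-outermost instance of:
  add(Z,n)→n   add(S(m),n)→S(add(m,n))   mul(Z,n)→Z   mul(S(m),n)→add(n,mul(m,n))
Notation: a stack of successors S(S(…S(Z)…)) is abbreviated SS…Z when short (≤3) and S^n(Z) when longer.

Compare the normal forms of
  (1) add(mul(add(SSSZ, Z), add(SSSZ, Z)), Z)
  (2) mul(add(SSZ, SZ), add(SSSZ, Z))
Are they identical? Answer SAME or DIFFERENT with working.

Term A:
  start: add(mul(add(SSSZ, Z), add(SSSZ, Z)), Z)
  →1  add(mul(S(add(SSZ, Z)), add(SSSZ, Z)), Z)
  →2  add(add(add(SSSZ, Z), mul(add(SSZ, Z), add(SSSZ, Z))), Z)
  →3  add(add(S(add(SSZ, Z)), mul(add(SSZ, Z), add(SSSZ, Z))), Z)
  →4  add(S(add(add(SSZ, Z), mul(add(SSZ, Z), add(SSSZ, Z)))), Z)
  →5  S(add(add(add(SSZ, Z), mul(add(SSZ, Z), add(SSSZ, Z))), Z))
  →6  S(add(add(S(add(SZ, Z)), mul(add(SSZ, Z), add(SSSZ, Z))), Z))
  →7  S(add(S(add(add(SZ, Z), mul(add(SSZ, Z), add(SSSZ, Z)))), Z))
  →8  S(S(add(add(add(SZ, Z), mul(add(SSZ, Z), add(SSSZ, Z))), Z)))
  →9  S(S(add(add(S(add(Z, Z)), mul(add(SSZ, Z), add(SSSZ, Z))), Z)))
  →10  S(S(add(S(add(add(Z, Z), mul(add(SSZ, Z), add(SSSZ, Z)))), Z)))
  →11  S(S(S(add(add(add(Z, Z), mul(add(SSZ, Z), add(SSSZ, Z))), Z))))
  →12  S(S(S(add(add(Z, mul(add(SSZ, Z), add(SSSZ, Z))), Z))))
  →13  S(S(S(add(mul(add(SSZ, Z), add(SSSZ, Z)), Z))))
  →14  S(S(S(add(mul(S(add(SZ, Z)), add(SSSZ, Z)), Z))))
  →15  S(S(S(add(add(add(SSSZ, Z), mul(add(SZ, Z), add(SSSZ, Z))), Z))))
  →16  S(S(S(add(add(S(add(SSZ, Z)), mul(add(SZ, Z), add(SSSZ, Z))), Z))))
  →17  S(S(S(add(S(add(add(SSZ, Z), mul(add(SZ, Z), add(SSSZ, Z)))), Z))))
  →18  S(S(S(S(add(add(add(SSZ, Z), mul(add(SZ, Z), add(SSSZ, Z))), Z)))))
  →19  S(S(S(S(add(add(S(add(SZ, Z)), mul(add(SZ, Z), add(SSSZ, Z))), Z)))))
  →20  S(S(S(S(add(S(add(add(SZ, Z), mul(add(SZ, Z), add(SSSZ, Z)))), Z)))))
  →21  S(S(S(S(S(add(add(add(SZ, Z), mul(add(SZ, Z), add(SSSZ, Z))), Z))))))
  →22  S(S(S(S(S(add(add(S(add(Z, Z)), mul(add(SZ, Z), add(SSSZ, Z))), Z))))))
  →23  S(S(S(S(S(add(S(add(add(Z, Z), mul(add(SZ, Z), add(SSSZ, Z)))), Z))))))
  →24  S(S(S(S(S(S(add(add(add(Z, Z), mul(add(SZ, Z), add(SSSZ, Z))), Z)))))))
  →25  S(S(S(S(S(S(add(add(Z, mul(add(SZ, Z), add(SSSZ, Z))), Z)))))))
  →26  S(S(S(S(S(S(add(mul(add(SZ, Z), add(SSSZ, Z)), Z)))))))
  →27  S(S(S(S(S(S(add(mul(S(add(Z, Z)), add(SSSZ, Z)), Z)))))))
  →28  S(S(S(S(S(S(add(add(add(SSSZ, Z), mul(add(Z, Z), add(SSSZ, Z))), Z)))))))
  →29  S(S(S(S(S(S(add(add(S(add(SSZ, Z)), mul(add(Z, Z), add(SSSZ, Z))), Z)))))))
  →30  S(S(S(S(S(S(add(S(add(add(SSZ, Z), mul(add(Z, Z), add(SSSZ, Z)))), Z)))))))
  →31  S(S(S(S(S(S(S(add(add(add(SSZ, Z), mul(add(Z, Z), add(SSSZ, Z))), Z))))))))
  →32  S(S(S(S(S(S(S(add(add(S(add(SZ, Z)), mul(add(Z, Z), add(SSSZ, Z))), Z))))))))
  →33  S(S(S(S(S(S(S(add(S(add(add(SZ, Z), mul(add(Z, Z), add(SSSZ, Z)))), Z))))))))
  →34  S(S(S(S(S(S(S(S(add(add(add(SZ, Z), mul(add(Z, Z), add(SSSZ, Z))), Z)))))))))
  →35  S(S(S(S(S(S(S(S(add(add(S(add(Z, Z)), mul(add(Z, Z), add(SSSZ, Z))), Z)))))))))
  →36  S(S(S(S(S(S(S(S(add(S(add(add(Z, Z), mul(add(Z, Z), add(SSSZ, Z)))), Z)))))))))
  →37  S(S(S(S(S(S(S(S(S(add(add(add(Z, Z), mul(add(Z, Z), add(SSSZ, Z))), Z))))))))))
  →38  S(S(S(S(S(S(S(S(S(add(add(Z, mul(add(Z, Z), add(SSSZ, Z))), Z))))))))))
  →39  S(S(S(S(S(S(S(S(S(add(mul(add(Z, Z), add(SSSZ, Z)), Z))))))))))
  →40  S(S(S(S(S(S(S(S(S(add(mul(Z, add(SSSZ, Z)), Z))))))))))
  →41  S(S(S(S(S(S(S(S(S(add(Z, Z))))))))))
  →42  S^9(Z)

Term B:
  start: mul(add(SSZ, SZ), add(SSSZ, Z))
  →1  mul(S(add(SZ, SZ)), add(SSSZ, Z))
  →2  add(add(SSSZ, Z), mul(add(SZ, SZ), add(SSSZ, Z)))
  →3  add(S(add(SSZ, Z)), mul(add(SZ, SZ), add(SSSZ, Z)))
  →4  S(add(add(SSZ, Z), mul(add(SZ, SZ), add(SSSZ, Z))))
  →5  S(add(S(add(SZ, Z)), mul(add(SZ, SZ), add(SSSZ, Z))))
  →6  S(S(add(add(SZ, Z), mul(add(SZ, SZ), add(SSSZ, Z)))))
  →7  S(S(add(S(add(Z, Z)), mul(add(SZ, SZ), add(SSSZ, Z)))))
  →8  S(S(S(add(add(Z, Z), mul(add(SZ, SZ), add(SSSZ, Z))))))
  →9  S(S(S(add(Z, mul(add(SZ, SZ), add(SSSZ, Z))))))
  →10  S(S(S(mul(add(SZ, SZ), add(SSSZ, Z)))))
  →11  S(S(S(mul(S(add(Z, SZ)), add(SSSZ, Z)))))
  →12  S(S(S(add(add(SSSZ, Z), mul(add(Z, SZ), add(SSSZ, Z))))))
  →13  S(S(S(add(S(add(SSZ, Z)), mul(add(Z, SZ), add(SSSZ, Z))))))
  →14  S(S(S(S(add(add(SSZ, Z), mul(add(Z, SZ), add(SSSZ, Z)))))))
  →15  S(S(S(S(add(S(add(SZ, Z)), mul(add(Z, SZ), add(SSSZ, Z)))))))
  →16  S(S(S(S(S(add(add(SZ, Z), mul(add(Z, SZ), add(SSSZ, Z))))))))
  →17  S(S(S(S(S(add(S(add(Z, Z)), mul(add(Z, SZ), add(SSSZ, Z))))))))
  →18  S(S(S(S(S(S(add(add(Z, Z), mul(add(Z, SZ), add(SSSZ, Z)))))))))
  →19  S(S(S(S(S(S(add(Z, mul(add(Z, SZ), add(SSSZ, Z)))))))))
  →20  S(S(S(S(S(S(mul(add(Z, SZ), add(SSSZ, Z))))))))
  →21  S(S(S(S(S(S(mul(SZ, add(SSSZ, Z))))))))
  →22  S(S(S(S(S(S(add(add(SSSZ, Z), mul(Z, add(SSSZ, Z)))))))))
  →23  S(S(S(S(S(S(add(S(add(SSZ, Z)), mul(Z, add(SSSZ, Z)))))))))
  →24  S(S(S(S(S(S(S(add(add(SSZ, Z), mul(Z, add(SSSZ, Z))))))))))
  →25  S(S(S(S(S(S(S(add(S(add(SZ, Z)), mul(Z, add(SSSZ, Z))))))))))
  →26  S(S(S(S(S(S(S(S(add(add(SZ, Z), mul(Z, add(SSSZ, Z)))))))))))
  →27  S(S(S(S(S(S(S(S(add(S(add(Z, Z)), mul(Z, add(SSSZ, Z)))))))))))
  →28  S(S(S(S(S(S(S(S(S(add(add(Z, Z), mul(Z, add(SSSZ, Z))))))))))))
  →29  S(S(S(S(S(S(S(S(S(add(Z, mul(Z, add(SSSZ, Z))))))))))))
  →30  S(S(S(S(S(S(S(S(S(mul(Z, add(SSSZ, Z)))))))))))
  →31  S^9(Z)

Answer: SAME — A ⇓ S^9(Z), B ⇓ S^9(Z)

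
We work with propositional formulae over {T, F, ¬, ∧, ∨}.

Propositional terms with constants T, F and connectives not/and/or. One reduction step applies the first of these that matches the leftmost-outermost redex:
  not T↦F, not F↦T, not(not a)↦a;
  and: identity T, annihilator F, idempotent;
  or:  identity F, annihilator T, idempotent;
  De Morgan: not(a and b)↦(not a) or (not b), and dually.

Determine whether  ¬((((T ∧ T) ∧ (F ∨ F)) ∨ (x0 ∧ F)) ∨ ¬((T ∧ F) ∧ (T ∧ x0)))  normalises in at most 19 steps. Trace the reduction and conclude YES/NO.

Answer: YES — reaches normal form F in 18 ≤ 19 steps

Working:
  start: ¬((((T ∧ T) ∧ (F ∨ F)) ∨ (x0 ∧ F)) ∨ ¬((T ∧ F) ∧ (T ∧ x0)))
  →1  ¬(((T ∧ T) ∧ (F ∨ F)) ∨ (x0 ∧ F)) ∧ ¬¬((T ∧ F) ∧ (T ∧ x0))
  →2  (¬((T ∧ T) ∧ (F ∨ F)) ∧ ¬(x0 ∧ F)) ∧ ¬¬((T ∧ F) ∧ (T ∧ x0))
  →3  ((¬(T ∧ T) ∨ ¬(F ∨ F)) ∧ ¬(x0 ∧ F)) ∧ ¬¬((T ∧ F) ∧ (T ∧ x0))
  →4  (((¬T ∨ ¬T) ∨ ¬(F ∨ F)) ∧ ¬(x0 ∧ F)) ∧ ¬¬((T ∧ F) ∧ (T ∧ x0))
  →5  ((¬T ∨ ¬(F ∨ F)) ∧ ¬(x0 ∧ F)) ∧ ¬¬((T ∧ F) ∧ (T ∧ x0))
  →6  ((F ∨ ¬(F ∨ F)) ∧ ¬(x0 ∧ F)) ∧ ¬¬((T ∧ F) ∧ (T ∧ x0))
  →7  (¬(F ∨ F) ∧ ¬(x0 ∧ F)) ∧ ¬¬((T ∧ F) ∧ (T ∧ x0))
  →8  ((¬F ∧ ¬F) ∧ ¬(x0 ∧ F)) ∧ ¬¬((T ∧ F) ∧ (T ∧ x0))
  →9  (¬F ∧ ¬(x0 ∧ F)) ∧ ¬¬((T ∧ F) ∧ (T ∧ x0))
  →10  (T ∧ ¬(x0 ∧ F)) ∧ ¬¬((T ∧ F) ∧ (T ∧ x0))
  →11  ¬(x0 ∧ F) ∧ ¬¬((T ∧ F) ∧ (T ∧ x0))
  →12  (¬x0 ∨ ¬F) ∧ ¬¬((T ∧ F) ∧ (T ∧ x0))
  →13  (¬x0 ∨ T) ∧ ¬¬((T ∧ F) ∧ (T ∧ x0))
  →14  T ∧ ¬¬((T ∧ F) ∧ (T ∧ x0))
  →15  ¬¬((T ∧ F) ∧ (T ∧ x0))
  →16  (T ∧ F) ∧ (T ∧ x0)
  →17  F ∧ (T ∧ x0)
  →18  F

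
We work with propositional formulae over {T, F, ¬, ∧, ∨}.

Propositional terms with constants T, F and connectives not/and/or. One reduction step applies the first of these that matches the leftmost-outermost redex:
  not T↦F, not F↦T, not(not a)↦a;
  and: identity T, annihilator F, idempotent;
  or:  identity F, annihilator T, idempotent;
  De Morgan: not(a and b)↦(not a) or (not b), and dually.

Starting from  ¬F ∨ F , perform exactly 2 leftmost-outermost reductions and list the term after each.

Answer: after 2 steps: T

Reduction:
  start: ¬F ∨ F
  step 1: ¬F
  step 2: T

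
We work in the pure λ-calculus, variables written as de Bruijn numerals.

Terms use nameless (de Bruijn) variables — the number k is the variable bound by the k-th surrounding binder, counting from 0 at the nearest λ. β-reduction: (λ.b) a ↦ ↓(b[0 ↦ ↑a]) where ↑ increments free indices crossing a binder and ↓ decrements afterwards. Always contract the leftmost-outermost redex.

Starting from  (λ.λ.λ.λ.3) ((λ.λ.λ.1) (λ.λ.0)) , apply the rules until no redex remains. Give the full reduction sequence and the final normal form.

  start: (λ.λ.λ.λ.3) ((λ.λ.λ.1) (λ.λ.0))
  step 1: λ.λ.λ.(λ.λ.λ.1) (λ.λ.0)
  step 2: λ.λ.λ.λ.λ.1

Answer: normal form = λ.λ.λ.λ.λ.1  (in 2 steps)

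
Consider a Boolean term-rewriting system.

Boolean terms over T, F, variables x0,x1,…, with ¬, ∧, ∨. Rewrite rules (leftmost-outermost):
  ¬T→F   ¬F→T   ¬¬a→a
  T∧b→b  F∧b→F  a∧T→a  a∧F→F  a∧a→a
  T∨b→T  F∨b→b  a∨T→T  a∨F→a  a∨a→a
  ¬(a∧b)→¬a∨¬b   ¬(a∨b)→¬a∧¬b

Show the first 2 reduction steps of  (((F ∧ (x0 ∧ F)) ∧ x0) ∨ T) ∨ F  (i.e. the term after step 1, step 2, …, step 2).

Answer: after 2 steps: T

Reduction:
  start: (((F ∧ (x0 ∧ F)) ∧ x0) ∨ T) ∨ F
  step 1: ((F ∧ (x0 ∧ F)) ∧ x0) ∨ T
  step 2: T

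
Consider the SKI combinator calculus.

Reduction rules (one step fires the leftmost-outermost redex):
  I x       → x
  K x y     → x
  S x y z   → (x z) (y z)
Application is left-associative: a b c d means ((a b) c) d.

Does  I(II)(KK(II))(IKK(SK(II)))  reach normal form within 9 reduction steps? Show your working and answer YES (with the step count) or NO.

Answer: YES — reaches normal form KK in 6 ≤ 9 steps

Working:
  start: I(II)(KK(II))(IKK(SK(II)))
  →1  II(KK(II))(IKK(SK(II)))
  →2  I(KK(II))(IKK(SK(II)))
  →3  KK(II)(IKK(SK(II)))
  →4  K(IKK(SK(II)))
  →5  K(KK(SK(II)))
  →6  KK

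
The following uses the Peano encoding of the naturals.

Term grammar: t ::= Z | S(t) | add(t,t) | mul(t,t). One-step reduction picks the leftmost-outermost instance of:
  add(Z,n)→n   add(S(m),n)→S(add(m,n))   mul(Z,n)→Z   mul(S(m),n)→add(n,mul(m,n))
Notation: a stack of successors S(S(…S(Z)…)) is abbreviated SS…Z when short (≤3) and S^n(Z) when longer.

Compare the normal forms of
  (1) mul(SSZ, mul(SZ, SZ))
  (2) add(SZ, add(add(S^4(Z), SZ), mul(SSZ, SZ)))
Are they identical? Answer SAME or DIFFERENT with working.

Term A:
  start: mul(SSZ, mul(SZ, SZ))
  [1] add(mul(SZ, SZ), mul(SZ, mul(SZ, SZ)))
  [2] add(add(SZ, mul(Z, SZ)), mul(SZ, mul(SZ, SZ)))
  [3] add(S(add(Z, mul(Z, SZ))), mul(SZ, mul(SZ, SZ)))
  [4] S(add(add(Z, mul(Z, SZ)), mul(SZ, mul(SZ, SZ))))
  [5] S(add(mul(Z, SZ), mul(SZ, mul(SZ, SZ))))
  [6] S(add(Z, mul(SZ, mul(SZ, SZ))))
  [7] S(mul(SZ, mul(SZ, SZ)))
  [8] S(add(mul(SZ, SZ), mul(Z, mul(SZ, SZ))))
  [9] S(add(add(SZ, mul(Z, SZ)), mul(Z, mul(SZ, SZ))))
  [10] S(add(S(add(Z, mul(Z, SZ))), mul(Z, mul(SZ, SZ))))
  [11] S(S(add(add(Z, mul(Z, SZ)), mul(Z, mul(SZ, SZ)))))
  [12] S(S(add(mul(Z, SZ), mul(Z, mul(SZ, SZ)))))
  [13] S(S(add(Z, mul(Z, mul(SZ, SZ)))))
  [14] S(S(mul(Z, mul(SZ, SZ))))
  [15] SSZ

Term B:
  start: add(SZ, add(add(S^4(Z), SZ), mul(SSZ, SZ)))
  [1] S(add(Z, add(add(S^4(Z), SZ), mul(SSZ, SZ))))
  [2] S(add(add(S^4(Z), SZ), mul(SSZ, SZ)))
  [3] S(add(S(add(SSSZ, SZ)), mul(SSZ, SZ)))
  [4] S(S(add(add(SSSZ, SZ), mul(SSZ, SZ))))
  [5] S(S(add(S(add(SSZ, SZ)), mul(SSZ, SZ))))
  [6] S(S(S(add(add(SSZ, SZ), mul(SSZ, SZ)))))
  [7] S(S(S(add(S(add(SZ, SZ)), mul(SSZ, SZ)))))
  [8] S(S(S(S(add(add(SZ, SZ), mul(SSZ, SZ))))))
  [9] S(S(S(S(add(S(add(Z, SZ)), mul(SSZ, SZ))))))
  [10] S(S(S(S(S(add(add(Z, SZ), mul(SSZ, SZ)))))))
  [11] S(S(S(S(S(add(SZ, mul(SSZ, SZ)))))))
  [12] S(S(S(S(S(S(add(Z, mul(SSZ, SZ))))))))
  [13] S(S(S(S(S(S(mul(SSZ, SZ)))))))
  [14] S(S(S(S(S(S(add(SZ, mul(SZ, SZ))))))))
  [15] S(S(S(S(S(S(S(add(Z, mul(SZ, SZ)))))))))
  [16] S(S(S(S(S(S(S(mul(SZ, SZ))))))))
  [17] S(S(S(S(S(S(S(add(SZ, mul(Z, SZ)))))))))
  [18] S(S(S(S(S(S(S(S(add(Z, mul(Z, SZ))))))))))
  [19] S(S(S(S(S(S(S(S(mul(Z, SZ)))))))))
  [20] S^8(Z)

Answer: DIFFERENT — A ⇓ SSZ, B ⇓ S^8(Z)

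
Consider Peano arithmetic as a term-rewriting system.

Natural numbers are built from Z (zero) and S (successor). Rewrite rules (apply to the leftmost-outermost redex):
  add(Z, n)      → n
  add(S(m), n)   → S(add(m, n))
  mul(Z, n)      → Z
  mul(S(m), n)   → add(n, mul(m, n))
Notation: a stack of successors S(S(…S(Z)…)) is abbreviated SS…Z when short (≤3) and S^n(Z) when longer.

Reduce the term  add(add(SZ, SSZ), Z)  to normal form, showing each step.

Answer: normal form = SSSZ  (in 6 steps)

Derivation:
  start: add(add(SZ, SSZ), Z)
  [1] add(S(add(Z, SSZ)), Z)
  [2] S(add(add(Z, SSZ), Z))
  [3] S(add(SSZ, Z))
  [4] S(S(add(SZ, Z)))
  [5] S(S(S(add(Z, Z))))
  [6] SSSZ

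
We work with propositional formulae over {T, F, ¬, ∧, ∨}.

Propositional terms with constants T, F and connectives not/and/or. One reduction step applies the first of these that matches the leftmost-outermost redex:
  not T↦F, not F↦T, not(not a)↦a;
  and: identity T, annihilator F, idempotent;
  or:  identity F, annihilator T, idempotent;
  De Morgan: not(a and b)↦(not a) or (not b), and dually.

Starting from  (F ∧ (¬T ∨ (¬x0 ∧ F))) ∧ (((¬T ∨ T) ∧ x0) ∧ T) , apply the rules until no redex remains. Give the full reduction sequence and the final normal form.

  start: (F ∧ (¬T ∨ (¬x0 ∧ F))) ∧ (((¬T ∨ T) ∧ x0) ∧ T)
  →1  F ∧ (((¬T ∨ T) ∧ x0) ∧ T)
  →2  F

Answer: normal form = F  (in 2 steps)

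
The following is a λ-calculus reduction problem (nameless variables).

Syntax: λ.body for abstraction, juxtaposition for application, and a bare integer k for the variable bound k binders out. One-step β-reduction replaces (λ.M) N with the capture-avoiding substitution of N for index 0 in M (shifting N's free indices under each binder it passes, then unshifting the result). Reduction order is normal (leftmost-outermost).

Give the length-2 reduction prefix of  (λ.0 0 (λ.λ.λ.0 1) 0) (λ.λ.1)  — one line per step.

Answer: after 2 steps: (λ.λ.λ.1) (λ.λ.λ.0 1) (λ.λ.1)

Working:
  start: (λ.0 0 (λ.λ.λ.0 1) 0) (λ.λ.1)
  →1  (λ.λ.1) (λ.λ.1) (λ.λ.λ.0 1) (λ.λ.1)
  →2  (λ.λ.λ.1) (λ.λ.λ.0 1) (λ.λ.1)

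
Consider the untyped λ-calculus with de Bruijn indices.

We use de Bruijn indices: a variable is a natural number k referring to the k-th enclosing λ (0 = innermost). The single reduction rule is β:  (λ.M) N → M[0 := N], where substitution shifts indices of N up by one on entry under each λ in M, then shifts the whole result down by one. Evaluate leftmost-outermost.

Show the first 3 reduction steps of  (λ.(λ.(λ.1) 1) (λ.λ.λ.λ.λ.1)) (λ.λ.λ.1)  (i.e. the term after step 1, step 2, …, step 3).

Answer: after 3 steps: λ.λ.λ.λ.λ.1

Reduction:
  start: (λ.(λ.(λ.1) 1) (λ.λ.λ.λ.λ.1)) (λ.λ.λ.1)
  step 1: (λ.(λ.1) (λ.λ.λ.1)) (λ.λ.λ.λ.λ.1)
  step 2: (λ.λ.λ.λ.λ.λ.1) (λ.λ.λ.1)
  step 3: λ.λ.λ.λ.λ.1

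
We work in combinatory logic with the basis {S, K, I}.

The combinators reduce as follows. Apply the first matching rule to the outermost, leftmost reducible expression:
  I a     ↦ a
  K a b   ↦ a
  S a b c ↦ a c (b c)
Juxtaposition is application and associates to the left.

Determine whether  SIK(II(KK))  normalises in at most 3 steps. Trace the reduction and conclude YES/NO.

Answer: NO — after 3 steps the term is I(KK)(K(II(KK))), not yet normal

Working:
  start: SIK(II(KK))
  [1] I(II(KK))(K(II(KK)))
  [2] II(KK)(K(II(KK)))
  [3] I(KK)(K(II(KK)))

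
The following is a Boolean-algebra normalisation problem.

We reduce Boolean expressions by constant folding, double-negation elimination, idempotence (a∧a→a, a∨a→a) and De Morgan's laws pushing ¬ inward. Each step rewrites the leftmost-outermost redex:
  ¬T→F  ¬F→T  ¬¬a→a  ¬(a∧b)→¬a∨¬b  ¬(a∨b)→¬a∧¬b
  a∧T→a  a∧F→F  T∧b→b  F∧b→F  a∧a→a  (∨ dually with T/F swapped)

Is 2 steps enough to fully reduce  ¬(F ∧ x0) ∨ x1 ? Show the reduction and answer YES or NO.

  start: ¬(F ∧ x0) ∨ x1
  →1  (¬F ∨ ¬x0) ∨ x1
  →2  (T ∨ ¬x0) ∨ x1

Answer: NO — after 2 steps the term is (T ∨ ¬x0) ∨ x1, not yet normal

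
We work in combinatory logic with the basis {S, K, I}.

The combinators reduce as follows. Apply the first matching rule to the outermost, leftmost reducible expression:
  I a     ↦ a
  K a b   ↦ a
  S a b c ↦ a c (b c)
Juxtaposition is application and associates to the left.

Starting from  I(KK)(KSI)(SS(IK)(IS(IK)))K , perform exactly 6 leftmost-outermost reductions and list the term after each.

  start: I(KK)(KSI)(SS(IK)(IS(IK)))K
  step 1: KK(KSI)(SS(IK)(IS(IK)))K
  step 2: K(SS(IK)(IS(IK)))K
  step 3: SS(IK)(IS(IK))
  step 4: S(IS(IK))(IK(IS(IK)))
  step 5: S(S(IK))(IK(IS(IK)))
  step 6: S(SK)(IK(IS(IK)))

Answer: after 6 steps: S(SK)(IK(IS(IK)))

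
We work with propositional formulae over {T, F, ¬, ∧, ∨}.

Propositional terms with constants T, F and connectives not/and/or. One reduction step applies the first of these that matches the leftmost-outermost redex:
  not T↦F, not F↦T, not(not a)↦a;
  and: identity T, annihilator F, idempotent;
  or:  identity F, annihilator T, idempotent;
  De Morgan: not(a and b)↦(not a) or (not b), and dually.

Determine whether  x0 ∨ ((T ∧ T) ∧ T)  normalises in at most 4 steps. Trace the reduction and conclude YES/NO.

  start: x0 ∨ ((T ∧ T) ∧ T)
  →1  x0 ∨ (T ∧ T)
  →2  x0 ∨ T
  →3  T

Answer: YES — reaches normal form T in 3 ≤ 4 steps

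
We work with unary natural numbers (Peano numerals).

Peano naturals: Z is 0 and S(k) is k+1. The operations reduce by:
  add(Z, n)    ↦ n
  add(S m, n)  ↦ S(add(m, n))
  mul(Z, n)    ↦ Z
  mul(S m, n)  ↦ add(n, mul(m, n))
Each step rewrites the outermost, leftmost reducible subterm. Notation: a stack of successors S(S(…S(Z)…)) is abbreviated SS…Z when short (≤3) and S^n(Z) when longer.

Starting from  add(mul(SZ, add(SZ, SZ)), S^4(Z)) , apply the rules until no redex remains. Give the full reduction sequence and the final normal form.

  start: add(mul(SZ, add(SZ, SZ)), S^4(Z))
  step 1: add(add(add(SZ, SZ), mul(Z, add(SZ, SZ))), S^4(Z))
  step 2: add(add(S(add(Z, SZ)), mul(Z, add(SZ, SZ))), S^4(Z))
  step 3: add(S(add(add(Z, SZ), mul(Z, add(SZ, SZ)))), S^4(Z))
  step 4: S(add(add(add(Z, SZ), mul(Z, add(SZ, SZ))), S^4(Z)))
  step 5: S(add(add(SZ, mul(Z, add(SZ, SZ))), S^4(Z)))
  step 6: S(add(S(add(Z, mul(Z, add(SZ, SZ)))), S^4(Z)))
  step 7: S(S(add(add(Z, mul(Z, add(SZ, SZ))), S^4(Z))))
  step 8: S(S(add(mul(Z, add(SZ, SZ)), S^4(Z))))
  step 9: S(S(add(Z, S^4(Z))))
  step 10: S^6(Z)

Answer: normal form = S^6(Z)  (in 10 steps)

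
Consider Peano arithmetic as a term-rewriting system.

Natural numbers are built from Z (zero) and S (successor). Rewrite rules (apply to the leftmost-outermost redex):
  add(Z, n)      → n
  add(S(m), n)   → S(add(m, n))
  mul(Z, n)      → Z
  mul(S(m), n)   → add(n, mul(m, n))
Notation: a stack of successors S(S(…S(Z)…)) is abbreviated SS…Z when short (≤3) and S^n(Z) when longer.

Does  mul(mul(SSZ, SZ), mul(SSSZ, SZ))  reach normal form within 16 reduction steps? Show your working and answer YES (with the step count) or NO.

Answer: NO — after 16 steps the term is S(S(S(add(Z, mul(add(Z, mul(SZ, SZ)), mul(SSSZ, SZ)))))), not yet normal

Reduction:
  start: mul(mul(SSZ, SZ), mul(SSSZ, SZ))
  step 1: mul(add(SZ, mul(SZ, SZ)), mul(SSSZ, SZ))
  step 2: mul(S(add(Z, mul(SZ, SZ))), mul(SSSZ, SZ))
  step 3: add(mul(SSSZ, SZ), mul(add(Z, mul(SZ, SZ)), mul(SSSZ, SZ)))
  step 4: add(add(SZ, mul(SSZ, SZ)), mul(add(Z, mul(SZ, SZ)), mul(SSSZ, SZ)))
  step 5: add(S(add(Z, mul(SSZ, SZ))), mul(add(Z, mul(SZ, SZ)), mul(SSSZ, SZ)))
  step 6: S(add(add(Z, mul(SSZ, SZ)), mul(add(Z, mul(SZ, SZ)), mul(SSSZ, SZ))))
  step 7: S(add(mul(SSZ, SZ), mul(add(Z, mul(SZ, SZ)), mul(SSSZ, SZ))))
  step 8: S(add(add(SZ, mul(SZ, SZ)), mul(add(Z, mul(SZ, SZ)), mul(SSSZ, SZ))))
  step 9: S(add(S(add(Z, mul(SZ, SZ))), mul(add(Z, mul(SZ, SZ)), mul(SSSZ, SZ))))
  step 10: S(S(add(add(Z, mul(SZ, SZ)), mul(add(Z, mul(SZ, SZ)), mul(SSSZ, SZ)))))
  step 11: S(S(add(mul(SZ, SZ), mul(add(Z, mul(SZ, SZ)), mul(SSSZ, SZ)))))
  step 12: S(S(add(add(SZ, mul(Z, SZ)), mul(add(Z, mul(SZ, SZ)), mul(SSSZ, SZ)))))
  step 13: S(S(add(S(add(Z, mul(Z, SZ))), mul(add(Z, mul(SZ, SZ)), mul(SSSZ, SZ)))))
  step 14: S(S(S(add(add(Z, mul(Z, SZ)), mul(add(Z, mul(SZ, SZ)), mul(SSSZ, SZ))))))
  step 15: S(S(S(add(mul(Z, SZ), mul(add(Z, mul(SZ, SZ)), mul(SSSZ, SZ))))))
  step 16: S(S(S(add(Z, mul(add(Z, mul(SZ, SZ)), mul(SSSZ, SZ))))))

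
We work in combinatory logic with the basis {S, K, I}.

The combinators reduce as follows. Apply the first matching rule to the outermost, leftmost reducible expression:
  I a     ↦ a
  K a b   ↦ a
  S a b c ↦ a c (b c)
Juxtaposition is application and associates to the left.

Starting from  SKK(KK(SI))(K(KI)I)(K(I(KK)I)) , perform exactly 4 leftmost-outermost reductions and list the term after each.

  start: SKK(KK(SI))(K(KI)I)(K(I(KK)I))
  →1  K(KK(SI))(K(KK(SI)))(K(KI)I)(K(I(KK)I))
  →2  KK(SI)(K(KI)I)(K(I(KK)I))
  →3  K(K(KI)I)(K(I(KK)I))
  →4  K(KI)I

Answer: after 4 steps: K(KI)I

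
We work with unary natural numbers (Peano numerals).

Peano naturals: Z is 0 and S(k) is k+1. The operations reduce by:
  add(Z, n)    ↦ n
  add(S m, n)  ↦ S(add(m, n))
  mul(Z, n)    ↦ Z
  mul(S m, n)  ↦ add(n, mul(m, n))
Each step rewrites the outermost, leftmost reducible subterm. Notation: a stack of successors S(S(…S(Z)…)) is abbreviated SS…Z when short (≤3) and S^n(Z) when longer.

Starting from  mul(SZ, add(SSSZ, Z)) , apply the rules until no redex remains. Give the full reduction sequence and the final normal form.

  start: mul(SZ, add(SSSZ, Z))
  step 1: add(add(SSSZ, Z), mul(Z, add(SSSZ, Z)))
  step 2: add(S(add(SSZ, Z)), mul(Z, add(SSSZ, Z)))
  step 3: S(add(add(SSZ, Z), mul(Z, add(SSSZ, Z))))
  step 4: S(add(S(add(SZ, Z)), mul(Z, add(SSSZ, Z))))
  step 5: S(S(add(add(SZ, Z), mul(Z, add(SSSZ, Z)))))
  step 6: S(S(add(S(add(Z, Z)), mul(Z, add(SSSZ, Z)))))
  step 7: S(S(S(add(add(Z, Z), mul(Z, add(SSSZ, Z))))))
  step 8: S(S(S(add(Z, mul(Z, add(SSSZ, Z))))))
  step 9: S(S(S(mul(Z, add(SSSZ, Z)))))
  step 10: SSSZ

Answer: normal form = SSSZ  (in 10 steps)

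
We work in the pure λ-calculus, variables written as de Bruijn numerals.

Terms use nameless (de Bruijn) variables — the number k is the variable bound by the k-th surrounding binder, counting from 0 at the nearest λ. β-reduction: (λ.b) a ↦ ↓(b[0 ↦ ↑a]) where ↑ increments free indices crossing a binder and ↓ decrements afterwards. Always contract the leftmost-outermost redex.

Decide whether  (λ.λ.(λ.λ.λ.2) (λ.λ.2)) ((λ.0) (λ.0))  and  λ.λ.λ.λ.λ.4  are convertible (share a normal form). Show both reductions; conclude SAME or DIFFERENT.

Answer: SAME — A ⇓ λ.λ.λ.λ.λ.4, B ⇓ λ.λ.λ.λ.λ.4

Working:
Term A:
  start: (λ.λ.(λ.λ.λ.2) (λ.λ.2)) ((λ.0) (λ.0))
  →1  λ.(λ.λ.λ.2) (λ.λ.2)
  →2  λ.λ.λ.λ.λ.4

Term B:
  start: λ.λ.λ.λ.λ.4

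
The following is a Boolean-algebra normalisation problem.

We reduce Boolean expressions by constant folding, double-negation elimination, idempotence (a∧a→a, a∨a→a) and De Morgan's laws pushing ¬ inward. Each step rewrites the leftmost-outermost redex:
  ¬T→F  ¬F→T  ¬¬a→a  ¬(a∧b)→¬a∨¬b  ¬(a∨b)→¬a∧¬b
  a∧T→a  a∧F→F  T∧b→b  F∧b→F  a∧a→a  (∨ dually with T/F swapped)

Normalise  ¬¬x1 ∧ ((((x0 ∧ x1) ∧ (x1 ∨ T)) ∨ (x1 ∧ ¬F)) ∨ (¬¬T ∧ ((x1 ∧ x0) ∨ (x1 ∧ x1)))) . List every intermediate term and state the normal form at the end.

  start: ¬¬x1 ∧ ((((x0 ∧ x1) ∧ (x1 ∨ T)) ∨ (x1 ∧ ¬F)) ∨ (¬¬T ∧ ((x1 ∧ x0) ∨ (x1 ∧ x1))))
  step 1: x1 ∧ ((((x0 ∧ x1) ∧ (x1 ∨ T)) ∨ (x1 ∧ ¬F)) ∨ (¬¬T ∧ ((x1 ∧ x0) ∨ (x1 ∧ x1))))
  step 2: x1 ∧ ((((x0 ∧ x1) ∧ T) ∨ (x1 ∧ ¬F)) ∨ (¬¬T ∧ ((x1 ∧ x0) ∨ (x1 ∧ x1))))
  step 3: x1 ∧ (((x0 ∧ x1) ∨ (x1 ∧ ¬F)) ∨ (¬¬T ∧ ((x1 ∧ x0) ∨ (x1 ∧ x1))))
  step 4: x1 ∧ (((x0 ∧ x1) ∨ (x1 ∧ T)) ∨ (¬¬T ∧ ((x1 ∧ x0) ∨ (x1 ∧ x1))))
  step 5: x1 ∧ (((x0 ∧ x1) ∨ x1) ∨ (¬¬T ∧ ((x1 ∧ x0) ∨ (x1 ∧ x1))))
  step 6: x1 ∧ (((x0 ∧ x1) ∨ x1) ∨ (T ∧ ((x1 ∧ x0) ∨ (x1 ∧ x1))))
  step 7: x1 ∧ (((x0 ∧ x1) ∨ x1) ∨ ((x1 ∧ x0) ∨ (x1 ∧ x1)))
  step 8: x1 ∧ (((x0 ∧ x1) ∨ x1) ∨ ((x1 ∧ x0) ∨ x1))

Answer: normal form = x1 ∧ (((x0 ∧ x1) ∨ x1) ∨ ((x1 ∧ x0) ∨ x1))  (in 8 steps)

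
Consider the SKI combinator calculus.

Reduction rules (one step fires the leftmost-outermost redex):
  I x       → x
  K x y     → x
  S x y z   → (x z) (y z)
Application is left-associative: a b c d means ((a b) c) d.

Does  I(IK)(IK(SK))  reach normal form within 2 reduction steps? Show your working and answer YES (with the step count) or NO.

Answer: NO — after 2 steps the term is K(IK(SK)), not yet normal

Derivation:
  start: I(IK)(IK(SK))
  →1  IK(IK(SK))
  →2  K(IK(SK))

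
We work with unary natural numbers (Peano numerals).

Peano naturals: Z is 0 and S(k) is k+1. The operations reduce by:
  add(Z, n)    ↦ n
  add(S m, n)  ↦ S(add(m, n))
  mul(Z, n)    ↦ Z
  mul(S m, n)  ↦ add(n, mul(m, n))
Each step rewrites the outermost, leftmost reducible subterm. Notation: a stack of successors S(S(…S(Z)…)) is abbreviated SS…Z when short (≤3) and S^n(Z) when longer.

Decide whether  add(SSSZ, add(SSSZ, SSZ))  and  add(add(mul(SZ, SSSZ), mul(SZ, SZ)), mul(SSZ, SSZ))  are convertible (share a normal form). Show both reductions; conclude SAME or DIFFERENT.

Term A:
  start: add(SSSZ, add(SSSZ, SSZ))
  [1] S(add(SSZ, add(SSSZ, SSZ)))
  [2] S(S(add(SZ, add(SSSZ, SSZ))))
  [3] S(S(S(add(Z, add(SSSZ, SSZ)))))
  [4] S(S(S(add(SSSZ, SSZ))))
  [5] S(S(S(S(add(SSZ, SSZ)))))
  [6] S(S(S(S(S(add(SZ, SSZ))))))
  [7] S(S(S(S(S(S(add(Z, SSZ)))))))
  [8] S^8(Z)

Term B:
  start: add(add(mul(SZ, SSSZ), mul(SZ, SZ)), mul(SSZ, SSZ))
  [1] add(add(add(SSSZ, mul(Z, SSSZ)), mul(SZ, SZ)), mul(SSZ, SSZ))
  [2] add(add(S(add(SSZ, mul(Z, SSSZ))), mul(SZ, SZ)), mul(SSZ, SSZ))
  [3] add(S(add(add(SSZ, mul(Z, SSSZ)), mul(SZ, SZ))), mul(SSZ, SSZ))
  [4] S(add(add(add(SSZ, mul(Z, SSSZ)), mul(SZ, SZ)), mul(SSZ, SSZ)))
  [5] S(add(add(S(add(SZ, mul(Z, SSSZ))), mul(SZ, SZ)), mul(SSZ, SSZ)))
  [6] S(add(S(add(add(SZ, mul(Z, SSSZ)), mul(SZ, SZ))), mul(SSZ, SSZ)))
  [7] S(S(add(add(add(SZ, mul(Z, SSSZ)), mul(SZ, SZ)), mul(SSZ, SSZ))))
  [8] S(S(add(add(S(add(Z, mul(Z, SSSZ))), mul(SZ, SZ)), mul(SSZ, SSZ))))
  [9] S(S(add(S(add(add(Z, mul(Z, SSSZ)), mul(SZ, SZ))), mul(SSZ, SSZ))))
  [10] S(S(S(add(add(add(Z, mul(Z, SSSZ)), mul(SZ, SZ)), mul(SSZ, SSZ)))))
  [11] S(S(S(add(add(mul(Z, SSSZ), mul(SZ, SZ)), mul(SSZ, SSZ)))))
  [12] S(S(S(add(add(Z, mul(SZ, SZ)), mul(SSZ, SSZ)))))
  [13] S(S(S(add(mul(SZ, SZ), mul(SSZ, SSZ)))))
  [14] S(S(S(add(add(SZ, mul(Z, SZ)), mul(SSZ, SSZ)))))
  [15] S(S(S(add(S(add(Z, mul(Z, SZ))), mul(SSZ, SSZ)))))
  [16] S(S(S(S(add(add(Z, mul(Z, SZ)), mul(SSZ, SSZ))))))
  [17] S(S(S(S(add(mul(Z, SZ), mul(SSZ, SSZ))))))
  [18] S(S(S(S(add(Z, mul(SSZ, SSZ))))))
  [19] S(S(S(S(mul(SSZ, SSZ)))))
  [20] S(S(S(S(add(SSZ, mul(SZ, SSZ))))))
  [21] S(S(S(S(S(add(SZ, mul(SZ, SSZ)))))))
  [22] S(S(S(S(S(S(add(Z, mul(SZ, SSZ))))))))
  [23] S(S(S(S(S(S(mul(SZ, SSZ)))))))
  [24] S(S(S(S(S(S(add(SSZ, mul(Z, SSZ))))))))
  [25] S(S(S(S(S(S(S(add(SZ, mul(Z, SSZ)))))))))
  [26] S(S(S(S(S(S(S(S(add(Z, mul(Z, SSZ))))))))))
  [27] S(S(S(S(S(S(S(S(mul(Z, SSZ)))))))))
  [28] S^8(Z)

Answer: SAME — A ⇓ S^8(Z), B ⇓ S^8(Z)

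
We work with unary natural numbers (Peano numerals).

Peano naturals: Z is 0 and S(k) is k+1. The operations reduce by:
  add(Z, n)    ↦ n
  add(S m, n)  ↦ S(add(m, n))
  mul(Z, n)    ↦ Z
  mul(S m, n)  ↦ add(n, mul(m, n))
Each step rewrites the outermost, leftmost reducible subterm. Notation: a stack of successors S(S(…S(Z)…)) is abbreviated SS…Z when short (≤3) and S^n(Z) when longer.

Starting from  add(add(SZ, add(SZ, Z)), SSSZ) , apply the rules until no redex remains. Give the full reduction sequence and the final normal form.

Answer: normal form = S^5(Z)  (in 7 steps)

Working:
  start: add(add(SZ, add(SZ, Z)), SSSZ)
  →1  add(S(add(Z, add(SZ, Z))), SSSZ)
  →2  S(add(add(Z, add(SZ, Z)), SSSZ))
  →3  S(add(add(SZ, Z), SSSZ))
  →4  S(add(S(add(Z, Z)), SSSZ))
  →5  S(S(add(add(Z, Z), SSSZ)))
  →6  S(S(add(Z, SSSZ)))
  →7  S^5(Z)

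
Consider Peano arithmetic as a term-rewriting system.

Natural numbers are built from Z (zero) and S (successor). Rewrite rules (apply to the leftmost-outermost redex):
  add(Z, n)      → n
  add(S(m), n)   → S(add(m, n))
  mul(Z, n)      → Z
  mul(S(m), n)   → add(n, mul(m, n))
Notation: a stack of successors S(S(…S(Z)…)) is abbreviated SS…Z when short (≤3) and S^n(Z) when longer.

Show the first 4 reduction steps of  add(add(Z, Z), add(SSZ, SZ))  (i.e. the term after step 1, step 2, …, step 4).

  start: add(add(Z, Z), add(SSZ, SZ))
  step 1: add(Z, add(SSZ, SZ))
  step 2: add(SSZ, SZ)
  step 3: S(add(SZ, SZ))
  step 4: S(S(add(Z, SZ)))

Answer: after 4 steps: S(S(add(Z, SZ)))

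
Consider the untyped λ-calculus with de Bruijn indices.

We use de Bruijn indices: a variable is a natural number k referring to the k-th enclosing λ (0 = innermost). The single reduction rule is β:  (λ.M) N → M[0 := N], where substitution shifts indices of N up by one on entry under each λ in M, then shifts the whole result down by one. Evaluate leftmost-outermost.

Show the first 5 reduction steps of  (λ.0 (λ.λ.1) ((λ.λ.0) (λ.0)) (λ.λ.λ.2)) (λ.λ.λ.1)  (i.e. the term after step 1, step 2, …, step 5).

Answer: after 5 steps: λ.0

Derivation:
  start: (λ.0 (λ.λ.1) ((λ.λ.0) (λ.0)) (λ.λ.λ.2)) (λ.λ.λ.1)
  →1  (λ.λ.λ.1) (λ.λ.1) ((λ.λ.0) (λ.0)) (λ.λ.λ.2)
  →2  (λ.λ.1) ((λ.λ.0) (λ.0)) (λ.λ.λ.2)
  →3  (λ.(λ.λ.0) (λ.0)) (λ.λ.λ.2)
  →4  (λ.λ.0) (λ.0)
  →5  λ.0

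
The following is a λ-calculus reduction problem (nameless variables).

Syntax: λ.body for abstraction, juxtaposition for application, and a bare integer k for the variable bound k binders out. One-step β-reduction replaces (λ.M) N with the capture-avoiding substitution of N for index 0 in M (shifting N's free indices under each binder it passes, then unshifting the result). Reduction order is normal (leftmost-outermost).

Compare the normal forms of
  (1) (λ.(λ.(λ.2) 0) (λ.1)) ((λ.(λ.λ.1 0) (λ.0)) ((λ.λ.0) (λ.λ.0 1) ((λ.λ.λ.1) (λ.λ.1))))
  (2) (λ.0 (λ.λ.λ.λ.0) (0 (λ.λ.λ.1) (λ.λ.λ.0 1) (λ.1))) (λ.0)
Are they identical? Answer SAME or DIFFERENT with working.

Answer: DIFFERENT — A ⇓ λ.0, B ⇓ λ.λ.λ.0

Derivation:
Term A:
  start: (λ.(λ.(λ.2) 0) (λ.1)) ((λ.(λ.λ.1 0) (λ.0)) ((λ.λ.0) (λ.λ.0 1) ((λ.λ.λ.1) (λ.λ.1))))
  [1] (λ.(λ.(λ.(λ.λ.1 0) (λ.0)) ((λ.λ.0) (λ.λ.0 1) ((λ.λ.λ.1) (λ.λ.1)))) 0) (λ.(λ.(λ.λ.1 0) (λ.0)) ((λ.λ.0) (λ.λ.0 1) ((λ.λ.λ.1) (λ.λ.1))))
  [2] (λ.(λ.(λ.λ.1 0) (λ.0)) ((λ.λ.0) (λ.λ.0 1) ((λ.λ.λ.1) (λ.λ.1)))) (λ.(λ.(λ.λ.1 0) (λ.0)) ((λ.λ.0) (λ.λ.0 1) ((λ.λ.λ.1) (λ.λ.1))))
  [3] (λ.(λ.λ.1 0) (λ.0)) ((λ.λ.0) (λ.λ.0 1) ((λ.λ.λ.1) (λ.λ.1)))
  [4] (λ.λ.1 0) (λ.0)
  [5] λ.(λ.0) 0
  [6] λ.0

Term B:
  start: (λ.0 (λ.λ.λ.λ.0) (0 (λ.λ.λ.1) (λ.λ.λ.0 1) (λ.1))) (λ.0)
  [1] (λ.0) (λ.λ.λ.λ.0) ((λ.0) (λ.λ.λ.1) (λ.λ.λ.0 1) (λ.λ.0))
  [2] (λ.λ.λ.λ.0) ((λ.0) (λ.λ.λ.1) (λ.λ.λ.0 1) (λ.λ.0))
  [3] λ.λ.λ.0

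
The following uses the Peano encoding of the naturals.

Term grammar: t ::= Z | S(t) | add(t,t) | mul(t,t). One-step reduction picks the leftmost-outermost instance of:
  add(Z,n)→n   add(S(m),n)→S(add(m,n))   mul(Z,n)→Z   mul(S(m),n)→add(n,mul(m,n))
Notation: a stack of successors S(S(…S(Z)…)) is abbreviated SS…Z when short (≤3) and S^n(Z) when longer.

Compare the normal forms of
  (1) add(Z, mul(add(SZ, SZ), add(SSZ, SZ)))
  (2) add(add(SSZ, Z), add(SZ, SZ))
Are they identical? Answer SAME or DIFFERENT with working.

Answer: DIFFERENT — A ⇓ S^6(Z), B ⇓ S^4(Z)

Reduction:
Term A:
  start: add(Z, mul(add(SZ, SZ), add(SSZ, SZ)))
  [1] mul(add(SZ, SZ), add(SSZ, SZ))
  [2] mul(S(add(Z, SZ)), add(SSZ, SZ))
  [3] add(add(SSZ, SZ), mul(add(Z, SZ), add(SSZ, SZ)))
  [4] add(S(add(SZ, SZ)), mul(add(Z, SZ), add(SSZ, SZ)))
  [5] S(add(add(SZ, SZ), mul(add(Z, SZ), add(SSZ, SZ))))
  [6] S(add(S(add(Z, SZ)), mul(add(Z, SZ), add(SSZ, SZ))))
  [7] S(S(add(add(Z, SZ), mul(add(Z, SZ), add(SSZ, SZ)))))
  [8] S(S(add(SZ, mul(add(Z, SZ), add(SSZ, SZ)))))
  [9] S(S(S(add(Z, mul(add(Z, SZ), add(SSZ, SZ))))))
  [10] S(S(S(mul(add(Z, SZ), add(SSZ, SZ)))))
  [11] S(S(S(mul(SZ, add(SSZ, SZ)))))
  [12] S(S(S(add(add(SSZ, SZ), mul(Z, add(SSZ, SZ))))))
  [13] S(S(S(add(S(add(SZ, SZ)), mul(Z, add(SSZ, SZ))))))
  [14] S(S(S(S(add(add(SZ, SZ), mul(Z, add(SSZ, SZ)))))))
  [15] S(S(S(S(add(S(add(Z, SZ)), mul(Z, add(SSZ, SZ)))))))
  [16] S(S(S(S(S(add(add(Z, SZ), mul(Z, add(SSZ, SZ))))))))
  [17] S(S(S(S(S(add(SZ, mul(Z, add(SSZ, SZ))))))))
  [18] S(S(S(S(S(S(add(Z, mul(Z, add(SSZ, SZ)))))))))
  [19] S(S(S(S(S(S(mul(Z, add(SSZ, SZ))))))))
  [20] S^6(Z)

Term B:
  start: add(add(SSZ, Z), add(SZ, SZ))
  [1] add(S(add(SZ, Z)), add(SZ, SZ))
  [2] S(add(add(SZ, Z), add(SZ, SZ)))
  [3] S(add(S(add(Z, Z)), add(SZ, SZ)))
  [4] S(S(add(add(Z, Z), add(SZ, SZ))))
  [5] S(S(add(Z, add(SZ, SZ))))
  [6] S(S(add(SZ, SZ)))
  [7] S(S(S(add(Z, SZ))))
  [8] S^4(Z)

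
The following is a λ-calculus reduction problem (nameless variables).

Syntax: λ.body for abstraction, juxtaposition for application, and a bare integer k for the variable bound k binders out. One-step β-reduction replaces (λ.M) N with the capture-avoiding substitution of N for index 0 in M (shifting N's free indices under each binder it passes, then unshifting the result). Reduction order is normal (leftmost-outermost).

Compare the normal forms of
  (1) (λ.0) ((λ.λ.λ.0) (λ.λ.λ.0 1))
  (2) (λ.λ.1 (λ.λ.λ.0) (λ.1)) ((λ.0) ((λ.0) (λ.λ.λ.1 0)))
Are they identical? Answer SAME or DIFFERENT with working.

Term A:
  start: (λ.0) ((λ.λ.λ.0) (λ.λ.λ.0 1))
  [1] (λ.λ.λ.0) (λ.λ.λ.0 1)
  [2] λ.λ.0

Term B:
  start: (λ.λ.1 (λ.λ.λ.0) (λ.1)) ((λ.0) ((λ.0) (λ.λ.λ.1 0)))
  [1] λ.(λ.0) ((λ.0) (λ.λ.λ.1 0)) (λ.λ.λ.0) (λ.1)
  [2] λ.(λ.0) (λ.λ.λ.1 0) (λ.λ.λ.0) (λ.1)
  [3] λ.(λ.λ.λ.1 0) (λ.λ.λ.0) (λ.1)
  [4] λ.(λ.λ.1 0) (λ.1)
  [5] λ.λ.(λ.2) 0
  [6] λ.λ.1

Answer: DIFFERENT — A ⇓ λ.λ.0, B ⇓ λ.λ.1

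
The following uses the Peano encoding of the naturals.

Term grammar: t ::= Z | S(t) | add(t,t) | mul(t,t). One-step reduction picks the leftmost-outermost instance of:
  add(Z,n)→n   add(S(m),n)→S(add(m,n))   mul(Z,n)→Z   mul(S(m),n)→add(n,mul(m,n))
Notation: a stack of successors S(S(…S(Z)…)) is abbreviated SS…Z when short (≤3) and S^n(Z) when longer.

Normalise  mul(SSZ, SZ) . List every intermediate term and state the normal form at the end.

  start: mul(SSZ, SZ)
  step 1: add(SZ, mul(SZ, SZ))
  step 2: S(add(Z, mul(SZ, SZ)))
  step 3: S(mul(SZ, SZ))
  step 4: S(add(SZ, mul(Z, SZ)))
  step 5: S(S(add(Z, mul(Z, SZ))))
  step 6: S(S(mul(Z, SZ)))
  step 7: SSZ

Answer: normal form = SSZ  (in 7 steps)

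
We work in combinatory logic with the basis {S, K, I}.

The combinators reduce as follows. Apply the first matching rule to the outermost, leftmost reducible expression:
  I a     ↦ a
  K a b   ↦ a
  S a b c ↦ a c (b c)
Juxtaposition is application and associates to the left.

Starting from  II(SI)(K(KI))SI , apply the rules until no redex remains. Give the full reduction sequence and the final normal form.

  start: II(SI)(K(KI))SI
  step 1: I(SI)(K(KI))SI
  step 2: SI(K(KI))SI
  step 3: IS(K(KI)S)I
  step 4: S(K(KI)S)I
  step 5: S(KI)I

Answer: normal form = S(KI)I  (in 5 steps)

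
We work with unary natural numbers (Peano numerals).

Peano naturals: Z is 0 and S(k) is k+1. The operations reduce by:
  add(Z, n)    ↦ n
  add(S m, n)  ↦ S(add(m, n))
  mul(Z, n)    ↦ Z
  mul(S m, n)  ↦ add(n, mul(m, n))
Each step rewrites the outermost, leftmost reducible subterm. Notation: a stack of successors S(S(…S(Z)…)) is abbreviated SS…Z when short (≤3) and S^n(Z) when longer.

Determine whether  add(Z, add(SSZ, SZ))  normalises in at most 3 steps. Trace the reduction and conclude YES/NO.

  start: add(Z, add(SSZ, SZ))
  [1] add(SSZ, SZ)
  [2] S(add(SZ, SZ))
  [3] S(S(add(Z, SZ)))

Answer: NO — after 3 steps the term is S(S(add(Z, SZ))), not yet normal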